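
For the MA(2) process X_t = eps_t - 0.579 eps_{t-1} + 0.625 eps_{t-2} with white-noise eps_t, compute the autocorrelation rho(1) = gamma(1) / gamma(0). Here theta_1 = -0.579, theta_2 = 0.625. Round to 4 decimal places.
\rho(1) = -0.5452

For an MA(q) process with theta_0 = 1, the autocovariance is
  gamma(k) = sigma^2 * sum_{i=0..q-k} theta_i * theta_{i+k},
and rho(k) = gamma(k) / gamma(0). Sigma^2 cancels.
  numerator   = (1)*(-0.579) + (-0.579)*(0.625) = -0.940875.
  denominator = (1)^2 + (-0.579)^2 + (0.625)^2 = 1.725866.
  rho(1) = -0.940875 / 1.725866 = -0.5452.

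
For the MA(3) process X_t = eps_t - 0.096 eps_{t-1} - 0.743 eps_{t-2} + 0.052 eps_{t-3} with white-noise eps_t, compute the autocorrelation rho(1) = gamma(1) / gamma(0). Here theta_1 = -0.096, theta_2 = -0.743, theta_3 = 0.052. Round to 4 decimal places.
\rho(1) = -0.0405

For an MA(q) process with theta_0 = 1, the autocovariance is
  gamma(k) = sigma^2 * sum_{i=0..q-k} theta_i * theta_{i+k},
and rho(k) = gamma(k) / gamma(0). Sigma^2 cancels.
  numerator   = (1)*(-0.096) + (-0.096)*(-0.743) + (-0.743)*(0.052) = -0.063308.
  denominator = (1)^2 + (-0.096)^2 + (-0.743)^2 + (0.052)^2 = 1.563969.
  rho(1) = -0.063308 / 1.563969 = -0.0405.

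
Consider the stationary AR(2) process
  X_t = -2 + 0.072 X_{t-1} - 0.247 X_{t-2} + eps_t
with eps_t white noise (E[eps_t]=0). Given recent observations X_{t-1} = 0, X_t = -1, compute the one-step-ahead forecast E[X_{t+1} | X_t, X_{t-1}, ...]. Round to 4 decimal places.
E[X_{t+1} \mid \mathcal F_t] = -2.0720

For an AR(p) model X_t = c + sum_i phi_i X_{t-i} + eps_t, the
one-step-ahead conditional mean is
  E[X_{t+1} | X_t, ...] = c + sum_i phi_i X_{t+1-i}.
Substitute known values:
  E[X_{t+1} | ...] = -2 + (0.072) * (-1) + (-0.247) * (0)
                   = -2.0720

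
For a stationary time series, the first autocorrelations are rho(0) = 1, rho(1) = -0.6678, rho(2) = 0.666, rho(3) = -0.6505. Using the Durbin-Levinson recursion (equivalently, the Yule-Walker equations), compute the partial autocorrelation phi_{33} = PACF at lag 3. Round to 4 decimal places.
\phi_{33} = -0.2511

The PACF at lag k is phi_{kk}, the last component of the solution
to the Yule-Walker system G_k phi = r_k where
  (G_k)_{ij} = rho(|i - j|), (r_k)_i = rho(i), i,j = 1..k.
Equivalently, Durbin-Levinson gives phi_{kk} iteratively:
  phi_{11} = rho(1)
  phi_{kk} = [rho(k) - sum_{j=1..k-1} phi_{k-1,j} rho(k-j)]
            / [1 - sum_{j=1..k-1} phi_{k-1,j} rho(j)],
  phi_{k,j} = phi_{k-1,j} - phi_{kk} phi_{k-1,k-j},  j = 1..k-1.
Step k = 1:
  phi_11 = rho(1) = -0.6678.
Step k = 2:
  phi_22 = [rho(2) - phi_11 rho(1)] / [1 - phi_11 rho(1)] = [0.666 - (-0.6678)(-0.6678)] / [1 - (-0.6678)(-0.6678)]
         = 0.22004316 / 0.55404316 = 0.397159.
  Update: phi_21 = phi_11 - phi_22 phi_11 = -0.6678 - (0.397159)(-0.6678) = -0.402577.
Step k = 3:
  phi_33 = [rho(3) - phi_21 rho(2) - phi_22 rho(1)] / [1 - phi_21 rho(1) - phi_22 rho(2)]
    numerator   = -0.6505 - (-0.402577)(0.666) - (0.397159)(-0.6678) = -0.11716082
    denominator = 1 - (-0.402577)(-0.6678) - (0.397159)(0.666) = 0.46665107
  phi_33 = -0.11716082 / 0.46665107 = -0.2511.
Therefore phi_{33} = -0.2511.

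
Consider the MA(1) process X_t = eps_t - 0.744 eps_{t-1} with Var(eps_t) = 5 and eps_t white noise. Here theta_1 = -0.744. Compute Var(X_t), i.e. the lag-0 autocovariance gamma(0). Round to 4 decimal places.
\gamma(0) = 7.7677

For an MA(q) process X_t = eps_t + sum_i theta_i eps_{t-i} with
Var(eps_t) = sigma^2, the variance is
  gamma(0) = sigma^2 * (1 + sum_i theta_i^2).
  sum_i theta_i^2 = (-0.744)^2 = 0.553536.
  gamma(0) = 5 * (1 + 0.553536) = 5 * 1.553536 = 7.76768, which rounds to 7.7677.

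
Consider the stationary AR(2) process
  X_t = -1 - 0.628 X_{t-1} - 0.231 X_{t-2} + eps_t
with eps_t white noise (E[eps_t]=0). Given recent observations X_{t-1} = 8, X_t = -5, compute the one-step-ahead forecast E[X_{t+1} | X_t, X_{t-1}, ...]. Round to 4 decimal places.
E[X_{t+1} \mid \mathcal F_t] = 0.2920

For an AR(p) model X_t = c + sum_i phi_i X_{t-i} + eps_t, the
one-step-ahead conditional mean is
  E[X_{t+1} | X_t, ...] = c + sum_i phi_i X_{t+1-i}.
Substitute known values:
  E[X_{t+1} | ...] = -1 + (-0.628) * (-5) + (-0.231) * (8)
                   = 0.2920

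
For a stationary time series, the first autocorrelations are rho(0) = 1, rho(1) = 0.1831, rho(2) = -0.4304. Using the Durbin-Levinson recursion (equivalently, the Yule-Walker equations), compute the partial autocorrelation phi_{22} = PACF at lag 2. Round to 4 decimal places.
\phi_{22} = -0.4800

The PACF at lag k is phi_{kk}, the last component of the solution
to the Yule-Walker system G_k phi = r_k where
  (G_k)_{ij} = rho(|i - j|), (r_k)_i = rho(i), i,j = 1..k.
Equivalently, Durbin-Levinson gives phi_{kk} iteratively:
  phi_{11} = rho(1)
  phi_{kk} = [rho(k) - sum_{j=1..k-1} phi_{k-1,j} rho(k-j)]
            / [1 - sum_{j=1..k-1} phi_{k-1,j} rho(j)],
  phi_{k,j} = phi_{k-1,j} - phi_{kk} phi_{k-1,k-j},  j = 1..k-1.
Step k = 1:
  phi_11 = rho(1) = 0.1831.
Step k = 2:
  phi_22 = [rho(2) - phi_11 rho(1)] / [1 - phi_11 rho(1)] = [-0.4304 - (0.1831)(0.1831)] / [1 - (0.1831)(0.1831)]
         = -0.46392561 / 0.96647439 = -0.48.
Therefore phi_{22} = -0.4800.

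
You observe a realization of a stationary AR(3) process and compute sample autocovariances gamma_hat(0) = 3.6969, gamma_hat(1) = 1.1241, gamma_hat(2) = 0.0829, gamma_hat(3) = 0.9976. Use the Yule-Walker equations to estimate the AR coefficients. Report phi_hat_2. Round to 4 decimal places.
\hat\phi_{2} = -0.1810

The Yule-Walker equations for an AR(p) process read, in matrix form,
  Gamma_p phi = r_p,   with   (Gamma_p)_{ij} = gamma(|i - j|),
                       (r_p)_i = gamma(i),   i,j = 1..p.
Substitute the sample gammas (Toeplitz matrix and right-hand side of size 3):
  Gamma_p = [[3.6969, 1.1241, 0.0829], [1.1241, 3.6969, 1.1241], [0.0829, 1.1241, 3.6969]]
  r_p     = [1.1241, 0.0829, 0.9976]
Written out (R1..R3):
  (R1) 3.6969 phi_1 + 1.1241 phi_2 + 0.0829 phi_3 = 1.1241
  (R2) 1.1241 phi_1 + 3.6969 phi_2 + 1.1241 phi_3 = 0.0829
  (R3) 0.0829 phi_1 + 1.1241 phi_2 + 3.6969 phi_3 = 0.9976
Gaussian elimination:
  R2 <- R2 - (1.1241/3.6969) R1 = R2 - (0.304066) R1:  3.3551 phi_2 + 1.098893 phi_3 = -0.2589
  R3 <- R3 - (0.0829/3.6969) R1 = R3 - (0.022424) R1:  1.098893 phi_2 + 3.695041 phi_3 = 0.972393
  R3 <- R3 - (1.098893/3.3551) R2 = R3 - (0.327529) R2:  3.335122 phi_3 = 1.05719
Back-substitution:
  phi_hat_3 = 1.05719 / 3.335122 = 0.316987
  phi_hat_2 = (-0.2589 - (1.098893)(0.316987)) / 3.3551 = -0.180989
  phi_hat_1 = (1.1241 - (1.1241)(-0.180989) - (0.0829)(0.316987)) / 3.6969 = 0.35199
So phi_hat = [0.3520, -0.1810, 0.3170].
Therefore phi_hat_2 = -0.1810.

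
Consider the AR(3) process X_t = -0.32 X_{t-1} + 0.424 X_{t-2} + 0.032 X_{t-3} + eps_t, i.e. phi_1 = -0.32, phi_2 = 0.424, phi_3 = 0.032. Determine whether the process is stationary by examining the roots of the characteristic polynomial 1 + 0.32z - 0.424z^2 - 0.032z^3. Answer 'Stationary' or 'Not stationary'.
\text{Stationary}

The AR(p) characteristic polynomial is P(z) = 1 + 0.32z - 0.424z^2 - 0.032z^3.
Stationarity requires all roots to lie outside the unit circle, i.e. |z| > 1 for every root.
Degree 3: look for a simple real root z0 first, then factor out (1 - z/z0) and solve the remaining quadratic.
Testing z0 = -1.25: P(-1.25) = 1 + (0.32)(-1.25) + (-0.424)(-1.25)^2 + (-0.032)(-1.25)^3
  = 1 + (-0.4) + (-0.6625) + (0.0625) = 0.  So z_0 = -1.25 is a root, |z_0| = 1.25.
Divide out the factor (1 + 0.8 z) = (1 - z/z0) (since 1/z0 = -0.8):
  P(z) = (1 + 0.8 z)(1 + (-0.48) z + (-0.04) z^2)
  [check: z-coef -0.48 - (-0.8) = 0.32; z^2-coef -0.04 - (-0.8)(-0.48) = -0.424; z^3-coef -(-0.8)(-0.04) = -0.032.]
Remaining roots from the quadratic factor 1 + (-0.48) z + (-0.04) z^2:
  Set 1 + (-0.48) z + (-0.04) z^2 = 0, i.e. a z^2 + b z + c = 0 with a = -0.04, b = -0.48, c = 1.
  Discriminant D = b^2 - 4ac = (-0.48)^2 - 4*(-0.04)*1 = 0.2304 - (-0.16) = 0.3904.
  D >= 0, so the roots are real: z = (-b +/- sqrt(D)) / (2a) = (0.48 +/- 0.62482) / (-0.08).
    z_1 = (0.48 + 0.62482) / (-0.08) = -13.8102,   |z_1| = 13.8102.
    z_2 = (0.48 - 0.62482) / (-0.08) = 1.8102,   |z_2| = 1.8102.
Moduli of all roots: 1.2500, 13.8102, 1.8102.
All moduli strictly greater than 1? Yes.
Verdict: Stationary.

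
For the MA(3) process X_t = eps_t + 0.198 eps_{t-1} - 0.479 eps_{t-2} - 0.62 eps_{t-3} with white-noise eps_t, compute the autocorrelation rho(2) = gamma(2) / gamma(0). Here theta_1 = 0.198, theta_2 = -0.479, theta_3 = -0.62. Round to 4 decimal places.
\rho(2) = -0.3640

For an MA(q) process with theta_0 = 1, the autocovariance is
  gamma(k) = sigma^2 * sum_{i=0..q-k} theta_i * theta_{i+k},
and rho(k) = gamma(k) / gamma(0). Sigma^2 cancels.
  numerator   = (1)*(-0.479) + (0.198)*(-0.62) = -0.60176.
  denominator = (1)^2 + (0.198)^2 + (-0.479)^2 + (-0.62)^2 = 1.653045.
  rho(2) = -0.60176 / 1.653045 = -0.3640.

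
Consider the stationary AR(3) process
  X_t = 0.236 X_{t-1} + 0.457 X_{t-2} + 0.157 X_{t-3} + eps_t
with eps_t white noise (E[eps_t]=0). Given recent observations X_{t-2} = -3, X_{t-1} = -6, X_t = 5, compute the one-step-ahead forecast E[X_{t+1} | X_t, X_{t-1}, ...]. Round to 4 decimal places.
E[X_{t+1} \mid \mathcal F_t] = -2.0330

For an AR(p) model X_t = c + sum_i phi_i X_{t-i} + eps_t, the
one-step-ahead conditional mean is
  E[X_{t+1} | X_t, ...] = c + sum_i phi_i X_{t+1-i}.
Substitute known values:
  E[X_{t+1} | ...] = (0.236) * (5) + (0.457) * (-6) + (0.157) * (-3)
                   = -2.0330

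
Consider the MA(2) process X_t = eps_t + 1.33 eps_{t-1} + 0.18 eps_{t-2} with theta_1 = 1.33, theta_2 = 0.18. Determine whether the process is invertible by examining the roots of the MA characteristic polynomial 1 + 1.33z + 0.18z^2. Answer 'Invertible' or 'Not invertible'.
\text{Not invertible}

The MA(q) characteristic polynomial is P(z) = 1 + 1.33z + 0.18z^2.
Invertibility requires all roots to lie outside the unit circle, i.e. |z| > 1 for every root.
Set 1 + (1.33) z + (0.18) z^2 = 0, i.e. a z^2 + b z + c = 0 with a = 0.18, b = 1.33, c = 1.
Discriminant D = b^2 - 4ac = (1.33)^2 - 4*(0.18)*1 = 1.7689 - (0.72) = 1.0489.
D >= 0, so the roots are real: z = (-b +/- sqrt(D)) / (2a) = (-1.33 +/- 1.024158) / (0.36).
  z_1 = (-1.33 + 1.024158) / (0.36) = -0.8496,   |z_1| = 0.8496.
  z_2 = (-1.33 - 1.024158) / (0.36) = -6.5393,   |z_2| = 6.5393.
Moduli of all roots: 0.8496, 6.5393.
All moduli strictly greater than 1? No.
Verdict: Not invertible.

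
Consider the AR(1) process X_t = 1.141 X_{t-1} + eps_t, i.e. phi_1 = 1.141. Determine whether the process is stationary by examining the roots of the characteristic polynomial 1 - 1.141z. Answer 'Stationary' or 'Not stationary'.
\text{Not stationary}

The AR(p) characteristic polynomial is P(z) = 1 - 1.141z.
Stationarity requires all roots to lie outside the unit circle, i.e. |z| > 1 for every root.
This is linear in z: 1 + (-1.141) z = 0  =>  z = -1/(-1.141) = 0.876424,  |z| = 0.876424.
Moduli of all roots: 0.8764.
All moduli strictly greater than 1? No.
Verdict: Not stationary.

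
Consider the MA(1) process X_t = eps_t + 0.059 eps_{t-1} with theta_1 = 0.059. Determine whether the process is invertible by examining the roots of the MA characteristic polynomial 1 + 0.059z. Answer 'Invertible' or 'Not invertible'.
\text{Invertible}

The MA(q) characteristic polynomial is P(z) = 1 + 0.059z.
Invertibility requires all roots to lie outside the unit circle, i.e. |z| > 1 for every root.
This is linear in z: 1 + (0.059) z = 0  =>  z = -1/(0.059) = -16.949153,  |z| = 16.949153.
Moduli of all roots: 16.9492.
All moduli strictly greater than 1? Yes.
Verdict: Invertible.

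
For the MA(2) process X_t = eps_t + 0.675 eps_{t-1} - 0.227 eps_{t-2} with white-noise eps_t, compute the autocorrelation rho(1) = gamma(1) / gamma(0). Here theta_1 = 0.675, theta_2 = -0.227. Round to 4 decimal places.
\rho(1) = 0.3462

For an MA(q) process with theta_0 = 1, the autocovariance is
  gamma(k) = sigma^2 * sum_{i=0..q-k} theta_i * theta_{i+k},
and rho(k) = gamma(k) / gamma(0). Sigma^2 cancels.
  numerator   = (1)*(0.675) + (0.675)*(-0.227) = 0.521775.
  denominator = (1)^2 + (0.675)^2 + (-0.227)^2 = 1.507154.
  rho(1) = 0.521775 / 1.507154 = 0.3462.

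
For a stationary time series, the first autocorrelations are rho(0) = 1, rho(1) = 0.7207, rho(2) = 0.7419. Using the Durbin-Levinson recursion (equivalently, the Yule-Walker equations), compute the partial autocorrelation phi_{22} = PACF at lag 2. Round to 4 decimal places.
\phi_{22} = 0.4630

The PACF at lag k is phi_{kk}, the last component of the solution
to the Yule-Walker system G_k phi = r_k where
  (G_k)_{ij} = rho(|i - j|), (r_k)_i = rho(i), i,j = 1..k.
Equivalently, Durbin-Levinson gives phi_{kk} iteratively:
  phi_{11} = rho(1)
  phi_{kk} = [rho(k) - sum_{j=1..k-1} phi_{k-1,j} rho(k-j)]
            / [1 - sum_{j=1..k-1} phi_{k-1,j} rho(j)],
  phi_{k,j} = phi_{k-1,j} - phi_{kk} phi_{k-1,k-j},  j = 1..k-1.
Step k = 1:
  phi_11 = rho(1) = 0.7207.
Step k = 2:
  phi_22 = [rho(2) - phi_11 rho(1)] / [1 - phi_11 rho(1)] = [0.7419 - (0.7207)(0.7207)] / [1 - (0.7207)(0.7207)]
         = 0.22249151 / 0.48059151 = 0.463.
Therefore phi_{22} = 0.4630.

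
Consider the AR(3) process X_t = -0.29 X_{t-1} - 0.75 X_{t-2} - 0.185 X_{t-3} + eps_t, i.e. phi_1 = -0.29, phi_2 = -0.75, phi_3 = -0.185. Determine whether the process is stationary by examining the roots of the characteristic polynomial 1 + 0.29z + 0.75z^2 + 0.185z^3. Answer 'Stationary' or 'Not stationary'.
\text{Stationary}

The AR(p) characteristic polynomial is P(z) = 1 + 0.29z + 0.75z^2 + 0.185z^3.
Stationarity requires all roots to lie outside the unit circle, i.e. |z| > 1 for every root.
Degree 3: look for a simple real root z0 first, then factor out (1 - z/z0) and solve the remaining quadratic.
Testing z0 = -4: P(-4) = 1 + (0.29)(-4) + (0.75)(-4)^2 + (0.185)(-4)^3
  = 1 + (-1.16) + (12) + (-11.84) = 0.  So z_0 = -4 is a root, |z_0| = 4.
Divide out the factor (1 + 0.25 z) = (1 - z/z0) (since 1/z0 = -0.25):
  P(z) = (1 + 0.25 z)(1 + (0.04) z + (0.74) z^2)
  [check: z-coef 0.04 - (-0.25) = 0.29; z^2-coef 0.74 - (-0.25)(0.04) = 0.75; z^3-coef -(-0.25)(0.74) = 0.185.]
Remaining roots from the quadratic factor 1 + (0.04) z + (0.74) z^2:
  Set 1 + (0.04) z + (0.74) z^2 = 0, i.e. a z^2 + b z + c = 0 with a = 0.74, b = 0.04, c = 1.
  Discriminant D = b^2 - 4ac = (0.04)^2 - 4*(0.74)*1 = 0.0016 - (2.96) = -2.9584.
  D < 0, so the roots are the complex-conjugate pair z = (-b +/- i sqrt(-D)) / (2a) = -0.027 +/- 1.1622i.
  For a conjugate pair |z|^2 = z * conj(z) = (product of roots) = c/a = 1/(0.74) = 1.351351, so |z| = sqrt(1.351351) = 1.1625 for both roots.
Moduli of all roots: 4.0000, 1.1625, 1.1625.
All moduli strictly greater than 1? Yes.
Verdict: Stationary.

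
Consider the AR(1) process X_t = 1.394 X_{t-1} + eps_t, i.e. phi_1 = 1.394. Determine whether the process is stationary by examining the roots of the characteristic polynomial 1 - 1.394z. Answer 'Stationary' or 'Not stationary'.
\text{Not stationary}

The AR(p) characteristic polynomial is P(z) = 1 - 1.394z.
Stationarity requires all roots to lie outside the unit circle, i.e. |z| > 1 for every root.
This is linear in z: 1 + (-1.394) z = 0  =>  z = -1/(-1.394) = 0.71736,  |z| = 0.71736.
Moduli of all roots: 0.7174.
All moduli strictly greater than 1? No.
Verdict: Not stationary.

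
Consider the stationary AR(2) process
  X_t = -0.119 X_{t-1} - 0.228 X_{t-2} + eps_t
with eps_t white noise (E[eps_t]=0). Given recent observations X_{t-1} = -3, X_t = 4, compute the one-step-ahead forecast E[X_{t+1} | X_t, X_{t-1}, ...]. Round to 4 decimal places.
E[X_{t+1} \mid \mathcal F_t] = 0.2080

For an AR(p) model X_t = c + sum_i phi_i X_{t-i} + eps_t, the
one-step-ahead conditional mean is
  E[X_{t+1} | X_t, ...] = c + sum_i phi_i X_{t+1-i}.
Substitute known values:
  E[X_{t+1} | ...] = (-0.119) * (4) + (-0.228) * (-3)
                   = 0.2080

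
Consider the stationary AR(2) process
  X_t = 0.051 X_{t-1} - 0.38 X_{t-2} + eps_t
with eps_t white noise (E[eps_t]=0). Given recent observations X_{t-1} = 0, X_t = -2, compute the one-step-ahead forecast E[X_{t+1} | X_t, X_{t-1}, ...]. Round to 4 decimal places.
E[X_{t+1} \mid \mathcal F_t] = -0.1020

For an AR(p) model X_t = c + sum_i phi_i X_{t-i} + eps_t, the
one-step-ahead conditional mean is
  E[X_{t+1} | X_t, ...] = c + sum_i phi_i X_{t+1-i}.
Substitute known values:
  E[X_{t+1} | ...] = (0.051) * (-2) + (-0.38) * (0)
                   = -0.1020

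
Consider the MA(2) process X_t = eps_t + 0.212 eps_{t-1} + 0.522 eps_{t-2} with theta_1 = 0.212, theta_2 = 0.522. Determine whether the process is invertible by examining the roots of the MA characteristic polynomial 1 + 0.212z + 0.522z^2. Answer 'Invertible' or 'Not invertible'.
\text{Invertible}

The MA(q) characteristic polynomial is P(z) = 1 + 0.212z + 0.522z^2.
Invertibility requires all roots to lie outside the unit circle, i.e. |z| > 1 for every root.
Set 1 + (0.212) z + (0.522) z^2 = 0, i.e. a z^2 + b z + c = 0 with a = 0.522, b = 0.212, c = 1.
Discriminant D = b^2 - 4ac = (0.212)^2 - 4*(0.522)*1 = 0.044944 - (2.088) = -2.043056.
D < 0, so the roots are the complex-conjugate pair z = (-b +/- i sqrt(-D)) / (2a) = -0.2031 +/- 1.3691i.
For a conjugate pair |z|^2 = z * conj(z) = (product of roots) = c/a = 1/(0.522) = 1.915709, so |z| = sqrt(1.915709) = 1.3841 for both roots.
Moduli of all roots: 1.3841, 1.3841.
All moduli strictly greater than 1? Yes.
Verdict: Invertible.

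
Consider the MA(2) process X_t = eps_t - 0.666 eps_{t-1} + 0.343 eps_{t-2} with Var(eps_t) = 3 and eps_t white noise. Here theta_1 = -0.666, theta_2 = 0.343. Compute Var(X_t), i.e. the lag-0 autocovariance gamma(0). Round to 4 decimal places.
\gamma(0) = 4.6836

For an MA(q) process X_t = eps_t + sum_i theta_i eps_{t-i} with
Var(eps_t) = sigma^2, the variance is
  gamma(0) = sigma^2 * (1 + sum_i theta_i^2).
  sum_i theta_i^2 = (-0.666)^2 + (0.343)^2 = 0.443556 + 0.117649 = 0.561205.
  gamma(0) = 3 * (1 + 0.561205) = 3 * 1.561205 = 4.683615, which rounds to 4.6836.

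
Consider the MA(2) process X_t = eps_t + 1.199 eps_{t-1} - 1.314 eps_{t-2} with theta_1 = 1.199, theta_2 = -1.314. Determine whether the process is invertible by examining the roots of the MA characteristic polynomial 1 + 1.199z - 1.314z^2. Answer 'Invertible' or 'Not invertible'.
\text{Not invertible}

The MA(q) characteristic polynomial is P(z) = 1 + 1.199z - 1.314z^2.
Invertibility requires all roots to lie outside the unit circle, i.e. |z| > 1 for every root.
Set 1 + (1.199) z + (-1.314) z^2 = 0, i.e. a z^2 + b z + c = 0 with a = -1.314, b = 1.199, c = 1.
Discriminant D = b^2 - 4ac = (1.199)^2 - 4*(-1.314)*1 = 1.437601 - (-5.256) = 6.693601.
D >= 0, so the roots are real: z = (-b +/- sqrt(D)) / (2a) = (-1.199 +/- 2.587199) / (-2.628).
  z_1 = (-1.199 + 2.587199) / (-2.628) = -0.5282,   |z_1| = 0.5282.
  z_2 = (-1.199 - 2.587199) / (-2.628) = 1.4407,   |z_2| = 1.4407.
Moduli of all roots: 0.5282, 1.4407.
All moduli strictly greater than 1? No.
Verdict: Not invertible.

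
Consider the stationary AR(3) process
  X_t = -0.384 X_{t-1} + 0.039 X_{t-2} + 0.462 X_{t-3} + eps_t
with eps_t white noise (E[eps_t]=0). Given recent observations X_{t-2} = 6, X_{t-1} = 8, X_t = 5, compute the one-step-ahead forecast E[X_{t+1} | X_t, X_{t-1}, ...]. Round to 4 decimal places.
E[X_{t+1} \mid \mathcal F_t] = 1.1640

For an AR(p) model X_t = c + sum_i phi_i X_{t-i} + eps_t, the
one-step-ahead conditional mean is
  E[X_{t+1} | X_t, ...] = c + sum_i phi_i X_{t+1-i}.
Substitute known values:
  E[X_{t+1} | ...] = (-0.384) * (5) + (0.039) * (8) + (0.462) * (6)
                   = 1.1640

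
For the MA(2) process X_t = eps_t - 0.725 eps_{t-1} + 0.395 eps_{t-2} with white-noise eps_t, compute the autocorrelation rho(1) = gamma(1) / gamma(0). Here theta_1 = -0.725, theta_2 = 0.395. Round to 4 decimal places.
\rho(1) = -0.6014

For an MA(q) process with theta_0 = 1, the autocovariance is
  gamma(k) = sigma^2 * sum_{i=0..q-k} theta_i * theta_{i+k},
and rho(k) = gamma(k) / gamma(0). Sigma^2 cancels.
  numerator   = (1)*(-0.725) + (-0.725)*(0.395) = -1.011375.
  denominator = (1)^2 + (-0.725)^2 + (0.395)^2 = 1.68165.
  rho(1) = -1.011375 / 1.68165 = -0.6014.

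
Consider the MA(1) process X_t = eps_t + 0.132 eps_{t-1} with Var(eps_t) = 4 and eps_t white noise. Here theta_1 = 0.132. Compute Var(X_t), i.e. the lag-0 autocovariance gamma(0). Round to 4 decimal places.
\gamma(0) = 4.0697

For an MA(q) process X_t = eps_t + sum_i theta_i eps_{t-i} with
Var(eps_t) = sigma^2, the variance is
  gamma(0) = sigma^2 * (1 + sum_i theta_i^2).
  sum_i theta_i^2 = (0.132)^2 = 0.017424.
  gamma(0) = 4 * (1 + 0.017424) = 4 * 1.017424 = 4.069696, which rounds to 4.0697.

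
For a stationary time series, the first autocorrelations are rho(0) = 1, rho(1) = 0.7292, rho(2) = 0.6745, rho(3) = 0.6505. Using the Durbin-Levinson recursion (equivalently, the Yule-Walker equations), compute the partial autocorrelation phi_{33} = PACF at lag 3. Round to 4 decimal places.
\phi_{33} = 0.2032

The PACF at lag k is phi_{kk}, the last component of the solution
to the Yule-Walker system G_k phi = r_k where
  (G_k)_{ij} = rho(|i - j|), (r_k)_i = rho(i), i,j = 1..k.
Equivalently, Durbin-Levinson gives phi_{kk} iteratively:
  phi_{11} = rho(1)
  phi_{kk} = [rho(k) - sum_{j=1..k-1} phi_{k-1,j} rho(k-j)]
            / [1 - sum_{j=1..k-1} phi_{k-1,j} rho(j)],
  phi_{k,j} = phi_{k-1,j} - phi_{kk} phi_{k-1,k-j},  j = 1..k-1.
Step k = 1:
  phi_11 = rho(1) = 0.7292.
Step k = 2:
  phi_22 = [rho(2) - phi_11 rho(1)] / [1 - phi_11 rho(1)] = [0.6745 - (0.7292)(0.7292)] / [1 - (0.7292)(0.7292)]
         = 0.14276736 / 0.46826736 = 0.304884.
  Update: phi_21 = phi_11 - phi_22 phi_11 = 0.7292 - (0.304884)(0.7292) = 0.506878.
Step k = 3:
  phi_33 = [rho(3) - phi_21 rho(2) - phi_22 rho(1)] / [1 - phi_21 rho(1) - phi_22 rho(2)]
    numerator   = 0.6505 - (0.506878)(0.6745) - (0.304884)(0.7292) = 0.08628891
    denominator = 1 - (0.506878)(0.7292) - (0.304884)(0.6745) = 0.42473984
  phi_33 = 0.08628891 / 0.42473984 = 0.2032.
Therefore phi_{33} = 0.2032.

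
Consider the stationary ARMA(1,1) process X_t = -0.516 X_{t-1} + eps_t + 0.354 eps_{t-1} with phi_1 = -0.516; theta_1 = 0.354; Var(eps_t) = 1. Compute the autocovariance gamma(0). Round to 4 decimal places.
\gamma(0) = 1.0358

Multiply the model equation by X_{t-k} and take expectations. With theta_0 = psi_0 = 1 and psi_j the MA(infinity) weights, this gives
  gamma(k) - sum_i phi_i gamma(k-i) = c_k,
  c_k = sigma^2 * sum_{j=k..q} theta_j psi_{j-k}   (c_k = 0 for k > q),
using gamma(-m) = gamma(m).
psi-weights needed (psi_j = theta_j + sum_i phi_i psi_{j-i}):
  psi_1 = theta_1 + phi_1 = 0.354 + (-0.516) = -0.162
Right-hand sides:
  c_0 = sigma^2 (1 + theta_1 psi_1) = 1 * (1 + (0.354)(-0.162)) = 1 * 0.942652 = 0.942652
  c_1 = sigma^2 theta_1 = 1 * (0.354) = 0.354
  c_2 = 0
Equations for k = 0 and k = 1 (AR order 1):
  gamma(0) = phi_1 gamma(1) + c_0
  gamma(1) = phi_1 gamma(0) + c_1
Substituting the second into the first: gamma(0) (1 - phi_1^2) = c_0 + phi_1 c_1, so
  gamma(0) = (c_0 + phi_1 c_1) / (1 - phi_1^2) = (0.942652 + (-0.516)(0.354)) / (1 - (-0.516)^2) = 0.759988 / 0.733744 = 1.035767.
Therefore gamma(0) = 1.0358 (to 4 decimal places).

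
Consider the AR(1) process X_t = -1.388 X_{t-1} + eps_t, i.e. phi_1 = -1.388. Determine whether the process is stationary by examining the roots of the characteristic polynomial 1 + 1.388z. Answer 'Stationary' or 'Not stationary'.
\text{Not stationary}

The AR(p) characteristic polynomial is P(z) = 1 + 1.388z.
Stationarity requires all roots to lie outside the unit circle, i.e. |z| > 1 for every root.
This is linear in z: 1 + (1.388) z = 0  =>  z = -1/(1.388) = -0.720461,  |z| = 0.720461.
Moduli of all roots: 0.7205.
All moduli strictly greater than 1? No.
Verdict: Not stationary.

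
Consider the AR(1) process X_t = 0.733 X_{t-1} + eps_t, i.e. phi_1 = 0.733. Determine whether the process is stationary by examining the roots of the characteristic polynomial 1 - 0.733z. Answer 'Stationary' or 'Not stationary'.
\text{Stationary}

The AR(p) characteristic polynomial is P(z) = 1 - 0.733z.
Stationarity requires all roots to lie outside the unit circle, i.e. |z| > 1 for every root.
This is linear in z: 1 + (-0.733) z = 0  =>  z = -1/(-0.733) = 1.364256,  |z| = 1.364256.
Moduli of all roots: 1.3643.
All moduli strictly greater than 1? Yes.
Verdict: Stationary.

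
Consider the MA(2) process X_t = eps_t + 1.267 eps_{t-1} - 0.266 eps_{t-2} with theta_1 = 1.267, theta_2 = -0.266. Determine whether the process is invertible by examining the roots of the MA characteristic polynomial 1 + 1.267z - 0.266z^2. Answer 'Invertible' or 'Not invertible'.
\text{Not invertible}

The MA(q) characteristic polynomial is P(z) = 1 + 1.267z - 0.266z^2.
Invertibility requires all roots to lie outside the unit circle, i.e. |z| > 1 for every root.
Set 1 + (1.267) z + (-0.266) z^2 = 0, i.e. a z^2 + b z + c = 0 with a = -0.266, b = 1.267, c = 1.
Discriminant D = b^2 - 4ac = (1.267)^2 - 4*(-0.266)*1 = 1.605289 - (-1.064) = 2.669289.
D >= 0, so the roots are real: z = (-b +/- sqrt(D)) / (2a) = (-1.267 +/- 1.633796) / (-0.532).
  z_1 = (-1.267 + 1.633796) / (-0.532) = -0.6895,   |z_1| = 0.6895.
  z_2 = (-1.267 - 1.633796) / (-0.532) = 5.4526,   |z_2| = 5.4526.
Moduli of all roots: 0.6895, 5.4526.
All moduli strictly greater than 1? No.
Verdict: Not invertible.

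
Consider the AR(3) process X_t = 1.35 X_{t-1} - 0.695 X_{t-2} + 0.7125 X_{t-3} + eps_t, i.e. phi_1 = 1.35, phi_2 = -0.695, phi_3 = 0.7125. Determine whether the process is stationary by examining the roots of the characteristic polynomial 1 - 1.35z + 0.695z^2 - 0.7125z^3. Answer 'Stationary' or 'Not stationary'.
\text{Not stationary}

The AR(p) characteristic polynomial is P(z) = 1 - 1.35z + 0.695z^2 - 0.7125z^3.
Stationarity requires all roots to lie outside the unit circle, i.e. |z| > 1 for every root.
Degree 3: look for a simple real root z0 first, then factor out (1 - z/z0) and solve the remaining quadratic.
Testing z0 = 0.8: P(0.8) = 1 + (-1.35)(0.8) + (0.695)(0.8)^2 + (-0.7125)(0.8)^3
  = 1 + (-1.08) + (0.4448) + (-0.3648) = 0.  So z_0 = 0.8 is a root, |z_0| = 0.8.
Divide out the factor (1 - 1.25 z) = (1 - z/z0) (since 1/z0 = 1.25):
  P(z) = (1 - 1.25 z)(1 + (-0.1) z + (0.57) z^2)
  [check: z-coef -0.1 - (1.25) = -1.35; z^2-coef 0.57 - (1.25)(-0.1) = 0.695; z^3-coef -(1.25)(0.57) = -0.7125.]
Remaining roots from the quadratic factor 1 + (-0.1) z + (0.57) z^2:
  Set 1 + (-0.1) z + (0.57) z^2 = 0, i.e. a z^2 + b z + c = 0 with a = 0.57, b = -0.1, c = 1.
  Discriminant D = b^2 - 4ac = (-0.1)^2 - 4*(0.57)*1 = 0.01 - (2.28) = -2.27.
  D < 0, so the roots are the complex-conjugate pair z = (-b +/- i sqrt(-D)) / (2a) = 0.0877 +/- 1.3216i.
  For a conjugate pair |z|^2 = z * conj(z) = (product of roots) = c/a = 1/(0.57) = 1.754386, so |z| = sqrt(1.754386) = 1.3245 for both roots.
Moduli of all roots: 0.8000, 1.3245, 1.3245.
All moduli strictly greater than 1? No.
Verdict: Not stationary.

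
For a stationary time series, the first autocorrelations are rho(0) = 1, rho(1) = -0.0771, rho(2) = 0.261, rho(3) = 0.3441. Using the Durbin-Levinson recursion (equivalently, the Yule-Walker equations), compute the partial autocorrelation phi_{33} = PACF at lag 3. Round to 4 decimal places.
\phi_{33} = 0.4080

The PACF at lag k is phi_{kk}, the last component of the solution
to the Yule-Walker system G_k phi = r_k where
  (G_k)_{ij} = rho(|i - j|), (r_k)_i = rho(i), i,j = 1..k.
Equivalently, Durbin-Levinson gives phi_{kk} iteratively:
  phi_{11} = rho(1)
  phi_{kk} = [rho(k) - sum_{j=1..k-1} phi_{k-1,j} rho(k-j)]
            / [1 - sum_{j=1..k-1} phi_{k-1,j} rho(j)],
  phi_{k,j} = phi_{k-1,j} - phi_{kk} phi_{k-1,k-j},  j = 1..k-1.
Step k = 1:
  phi_11 = rho(1) = -0.0771.
Step k = 2:
  phi_22 = [rho(2) - phi_11 rho(1)] / [1 - phi_11 rho(1)] = [0.261 - (-0.0771)(-0.0771)] / [1 - (-0.0771)(-0.0771)]
         = 0.25505559 / 0.99405559 = 0.256581.
  Update: phi_21 = phi_11 - phi_22 phi_11 = -0.0771 - (0.256581)(-0.0771) = -0.057318.
Step k = 3:
  phi_33 = [rho(3) - phi_21 rho(2) - phi_22 rho(1)] / [1 - phi_21 rho(1) - phi_22 rho(2)]
    numerator   = 0.3441 - (-0.057318)(0.261) - (0.256581)(-0.0771) = 0.37884228
    denominator = 1 - (-0.057318)(-0.0771) - (0.256581)(0.261) = 0.92861322
  phi_33 = 0.37884228 / 0.92861322 = 0.408.
Therefore phi_{33} = 0.4080.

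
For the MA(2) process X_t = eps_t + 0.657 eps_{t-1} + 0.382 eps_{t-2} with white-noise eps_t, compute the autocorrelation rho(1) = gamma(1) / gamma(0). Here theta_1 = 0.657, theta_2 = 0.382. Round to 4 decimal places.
\rho(1) = 0.5756

For an MA(q) process with theta_0 = 1, the autocovariance is
  gamma(k) = sigma^2 * sum_{i=0..q-k} theta_i * theta_{i+k},
and rho(k) = gamma(k) / gamma(0). Sigma^2 cancels.
  numerator   = (1)*(0.657) + (0.657)*(0.382) = 0.907974.
  denominator = (1)^2 + (0.657)^2 + (0.382)^2 = 1.577573.
  rho(1) = 0.907974 / 1.577573 = 0.5756.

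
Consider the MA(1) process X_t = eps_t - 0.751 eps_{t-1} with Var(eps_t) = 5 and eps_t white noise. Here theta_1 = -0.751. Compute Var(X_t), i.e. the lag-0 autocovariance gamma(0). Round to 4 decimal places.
\gamma(0) = 7.8200

For an MA(q) process X_t = eps_t + sum_i theta_i eps_{t-i} with
Var(eps_t) = sigma^2, the variance is
  gamma(0) = sigma^2 * (1 + sum_i theta_i^2).
  sum_i theta_i^2 = (-0.751)^2 = 0.564001.
  gamma(0) = 5 * (1 + 0.564001) = 5 * 1.564001 = 7.820005, which rounds to 7.8200.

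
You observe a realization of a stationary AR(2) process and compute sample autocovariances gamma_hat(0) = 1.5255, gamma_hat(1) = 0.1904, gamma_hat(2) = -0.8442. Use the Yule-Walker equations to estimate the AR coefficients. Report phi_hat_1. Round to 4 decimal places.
\hat\phi_{1} = 0.1969

The Yule-Walker equations for an AR(p) process read, in matrix form,
  Gamma_p phi = r_p,   with   (Gamma_p)_{ij} = gamma(|i - j|),
                       (r_p)_i = gamma(i),   i,j = 1..p.
Substitute the sample gammas (Toeplitz matrix and right-hand side of size 2):
  Gamma_p = [[1.5255, 0.1904], [0.1904, 1.5255]]
  r_p     = [0.1904, -0.8442]
Written out:
  1.5255 phi_1 + 0.1904 phi_2 = 0.1904
  0.1904 phi_1 + 1.5255 phi_2 = -0.8442
Solve by Cramer's rule:
  det = gamma(0)^2 - gamma(1)^2 = (1.5255)^2 - (0.1904)^2 = 2.32715025 - 0.03625216 = 2.29089809
  phi_hat_1 = [gamma(1) gamma(0) - gamma(1) gamma(2)] / det = [(0.1904)(1.5255) - (0.1904)(-0.8442)] / 2.29089809 = 0.45119088 / 2.29089809 = 0.1969
  phi_hat_2 = [gamma(0) gamma(2) - gamma(1)^2] / det = [(1.5255)(-0.8442) - (0.1904)^2] / 2.29089809 = -1.32407926 / 2.29089809 = -0.578
So phi_hat = [0.1969, -0.5780].
Therefore phi_hat_1 = 0.1969.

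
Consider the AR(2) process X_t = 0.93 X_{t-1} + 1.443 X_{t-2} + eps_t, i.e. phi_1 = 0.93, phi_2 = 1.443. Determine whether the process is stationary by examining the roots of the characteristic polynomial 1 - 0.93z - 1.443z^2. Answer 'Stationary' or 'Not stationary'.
\text{Not stationary}

The AR(p) characteristic polynomial is P(z) = 1 - 0.93z - 1.443z^2.
Stationarity requires all roots to lie outside the unit circle, i.e. |z| > 1 for every root.
Set 1 + (-0.93) z + (-1.443) z^2 = 0, i.e. a z^2 + b z + c = 0 with a = -1.443, b = -0.93, c = 1.
Discriminant D = b^2 - 4ac = (-0.93)^2 - 4*(-1.443)*1 = 0.8649 - (-5.772) = 6.6369.
D >= 0, so the roots are real: z = (-b +/- sqrt(D)) / (2a) = (0.93 +/- 2.576218) / (-2.886).
  z_1 = (0.93 + 2.576218) / (-2.886) = -1.2149,   |z_1| = 1.2149.
  z_2 = (0.93 - 2.576218) / (-2.886) = 0.5704,   |z_2| = 0.5704.
Moduli of all roots: 1.2149, 0.5704.
All moduli strictly greater than 1? No.
Verdict: Not stationary.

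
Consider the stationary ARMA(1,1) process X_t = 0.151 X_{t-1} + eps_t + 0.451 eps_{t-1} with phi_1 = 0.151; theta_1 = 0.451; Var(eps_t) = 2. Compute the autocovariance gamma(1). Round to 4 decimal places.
\gamma(1) = 1.3160

Multiply the model equation by X_{t-k} and take expectations. With theta_0 = psi_0 = 1 and psi_j the MA(infinity) weights, this gives
  gamma(k) - sum_i phi_i gamma(k-i) = c_k,
  c_k = sigma^2 * sum_{j=k..q} theta_j psi_{j-k}   (c_k = 0 for k > q),
using gamma(-m) = gamma(m).
psi-weights needed (psi_j = theta_j + sum_i phi_i psi_{j-i}):
  psi_1 = theta_1 + phi_1 = 0.451 + (0.151) = 0.602
Right-hand sides:
  c_0 = sigma^2 (1 + theta_1 psi_1) = 2 * (1 + (0.451)(0.602)) = 2 * 1.271502 = 2.543004
  c_1 = sigma^2 theta_1 = 2 * (0.451) = 0.902
  c_2 = 0
Equations for k = 0 and k = 1 (AR order 1):
  gamma(0) = phi_1 gamma(1) + c_0
  gamma(1) = phi_1 gamma(0) + c_1
Substituting the second into the first: gamma(0) (1 - phi_1^2) = c_0 + phi_1 c_1, so
  gamma(0) = (c_0 + phi_1 c_1) / (1 - phi_1^2) = (2.543004 + (0.151)(0.902)) / (1 - (0.151)^2) = 2.679206 / 0.977199 = 2.74172.
  gamma(1) = phi_1 gamma(0) + c_1 = (0.151)(2.74172) + (0.902) = 1.316.
Therefore gamma(1) = 1.3160 (to 4 decimal places).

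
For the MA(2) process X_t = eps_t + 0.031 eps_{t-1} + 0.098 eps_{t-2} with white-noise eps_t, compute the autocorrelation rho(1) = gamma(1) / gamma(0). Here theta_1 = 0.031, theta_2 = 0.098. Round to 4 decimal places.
\rho(1) = 0.0337

For an MA(q) process with theta_0 = 1, the autocovariance is
  gamma(k) = sigma^2 * sum_{i=0..q-k} theta_i * theta_{i+k},
and rho(k) = gamma(k) / gamma(0). Sigma^2 cancels.
  numerator   = (1)*(0.031) + (0.031)*(0.098) = 0.034038.
  denominator = (1)^2 + (0.031)^2 + (0.098)^2 = 1.010565.
  rho(1) = 0.034038 / 1.010565 = 0.0337.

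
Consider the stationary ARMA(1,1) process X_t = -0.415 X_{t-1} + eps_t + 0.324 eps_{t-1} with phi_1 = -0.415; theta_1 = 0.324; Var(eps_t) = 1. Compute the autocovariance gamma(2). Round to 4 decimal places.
\gamma(2) = 0.0395

Multiply the model equation by X_{t-k} and take expectations. With theta_0 = psi_0 = 1 and psi_j the MA(infinity) weights, this gives
  gamma(k) - sum_i phi_i gamma(k-i) = c_k,
  c_k = sigma^2 * sum_{j=k..q} theta_j psi_{j-k}   (c_k = 0 for k > q),
using gamma(-m) = gamma(m).
psi-weights needed (psi_j = theta_j + sum_i phi_i psi_{j-i}):
  psi_1 = theta_1 + phi_1 = 0.324 + (-0.415) = -0.091
Right-hand sides:
  c_0 = sigma^2 (1 + theta_1 psi_1) = 1 * (1 + (0.324)(-0.091)) = 1 * 0.970516 = 0.970516
  c_1 = sigma^2 theta_1 = 1 * (0.324) = 0.324
  c_2 = 0
Equations for k = 0 and k = 1 (AR order 1):
  gamma(0) = phi_1 gamma(1) + c_0
  gamma(1) = phi_1 gamma(0) + c_1
Substituting the second into the first: gamma(0) (1 - phi_1^2) = c_0 + phi_1 c_1, so
  gamma(0) = (c_0 + phi_1 c_1) / (1 - phi_1^2) = (0.970516 + (-0.415)(0.324)) / (1 - (-0.415)^2) = 0.836056 / 0.827775 = 1.010004.
  gamma(1) = phi_1 gamma(0) + c_1 = (-0.415)(1.010004) + (0.324) = -0.095152.
For k = 2 (> q): gamma(2) = phi_1 gamma(1) = (-0.415)(-0.095152) = 0.039488.
Therefore gamma(2) = 0.0395 (to 4 decimal places).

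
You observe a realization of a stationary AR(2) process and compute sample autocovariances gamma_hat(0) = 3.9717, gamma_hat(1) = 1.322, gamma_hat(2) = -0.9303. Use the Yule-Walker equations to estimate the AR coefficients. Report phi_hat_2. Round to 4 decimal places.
\hat\phi_{2} = -0.3880

The Yule-Walker equations for an AR(p) process read, in matrix form,
  Gamma_p phi = r_p,   with   (Gamma_p)_{ij} = gamma(|i - j|),
                       (r_p)_i = gamma(i),   i,j = 1..p.
Substitute the sample gammas (Toeplitz matrix and right-hand side of size 2):
  Gamma_p = [[3.9717, 1.322], [1.322, 3.9717]]
  r_p     = [1.322, -0.9303]
Written out:
  3.9717 phi_1 + 1.322 phi_2 = 1.322
  1.322 phi_1 + 3.9717 phi_2 = -0.9303
Solve by Cramer's rule:
  det = gamma(0)^2 - gamma(1)^2 = (3.9717)^2 - (1.322)^2 = 15.77440089 - 1.747684 = 14.02671689
  phi_hat_1 = [gamma(1) gamma(0) - gamma(1) gamma(2)] / det = [(1.322)(3.9717) - (1.322)(-0.9303)] / 14.02671689 = 6.480444 / 14.02671689 = 0.462
  phi_hat_2 = [gamma(0) gamma(2) - gamma(1)^2] / det = [(3.9717)(-0.9303) - (1.322)^2] / 14.02671689 = -5.44255651 / 14.02671689 = -0.388
So phi_hat = [0.4620, -0.3880].
Therefore phi_hat_2 = -0.3880.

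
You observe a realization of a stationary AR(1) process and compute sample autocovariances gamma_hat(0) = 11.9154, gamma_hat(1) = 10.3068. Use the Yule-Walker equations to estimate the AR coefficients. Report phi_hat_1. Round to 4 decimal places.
\hat\phi_{1} = 0.8650

The Yule-Walker equations for an AR(p) process read, in matrix form,
  Gamma_p phi = r_p,   with   (Gamma_p)_{ij} = gamma(|i - j|),
                       (r_p)_i = gamma(i),   i,j = 1..p.
Substitute the sample gammas (Toeplitz matrix and right-hand side of size 1):
  Gamma_p = [[11.9154]]
  r_p     = [10.3068]
With p = 1 this is the single equation gamma(0) phi_1 = gamma(1):
  phi_hat_1 = gamma(1) / gamma(0) = 10.3068 / 11.9154 = 0.8650.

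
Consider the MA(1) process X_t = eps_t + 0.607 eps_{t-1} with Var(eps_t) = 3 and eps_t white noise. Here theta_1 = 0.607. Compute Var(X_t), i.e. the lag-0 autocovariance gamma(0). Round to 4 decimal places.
\gamma(0) = 4.1053

For an MA(q) process X_t = eps_t + sum_i theta_i eps_{t-i} with
Var(eps_t) = sigma^2, the variance is
  gamma(0) = sigma^2 * (1 + sum_i theta_i^2).
  sum_i theta_i^2 = (0.607)^2 = 0.368449.
  gamma(0) = 3 * (1 + 0.368449) = 3 * 1.368449 = 4.105347, which rounds to 4.1053.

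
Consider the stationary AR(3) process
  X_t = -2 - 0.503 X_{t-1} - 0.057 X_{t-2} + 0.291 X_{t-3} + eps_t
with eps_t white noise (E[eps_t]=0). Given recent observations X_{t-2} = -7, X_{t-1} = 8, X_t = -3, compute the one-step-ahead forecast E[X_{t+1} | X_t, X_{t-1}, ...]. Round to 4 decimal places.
E[X_{t+1} \mid \mathcal F_t] = -2.9840

For an AR(p) model X_t = c + sum_i phi_i X_{t-i} + eps_t, the
one-step-ahead conditional mean is
  E[X_{t+1} | X_t, ...] = c + sum_i phi_i X_{t+1-i}.
Substitute known values:
  E[X_{t+1} | ...] = -2 + (-0.503) * (-3) + (-0.057) * (8) + (0.291) * (-7)
                   = -2.9840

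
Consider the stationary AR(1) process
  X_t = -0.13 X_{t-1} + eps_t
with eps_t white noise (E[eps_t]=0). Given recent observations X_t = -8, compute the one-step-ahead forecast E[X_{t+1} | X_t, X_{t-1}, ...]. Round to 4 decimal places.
E[X_{t+1} \mid \mathcal F_t] = 1.0400

For an AR(p) model X_t = c + sum_i phi_i X_{t-i} + eps_t, the
one-step-ahead conditional mean is
  E[X_{t+1} | X_t, ...] = c + sum_i phi_i X_{t+1-i}.
Substitute known values:
  E[X_{t+1} | ...] = (-0.13) * (-8)
                   = 1.0400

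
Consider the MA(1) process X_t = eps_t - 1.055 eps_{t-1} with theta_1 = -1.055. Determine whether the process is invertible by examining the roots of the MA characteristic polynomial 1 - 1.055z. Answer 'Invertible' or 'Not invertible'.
\text{Not invertible}

The MA(q) characteristic polynomial is P(z) = 1 - 1.055z.
Invertibility requires all roots to lie outside the unit circle, i.e. |z| > 1 for every root.
This is linear in z: 1 + (-1.055) z = 0  =>  z = -1/(-1.055) = 0.947867,  |z| = 0.947867.
Moduli of all roots: 0.9479.
All moduli strictly greater than 1? No.
Verdict: Not invertible.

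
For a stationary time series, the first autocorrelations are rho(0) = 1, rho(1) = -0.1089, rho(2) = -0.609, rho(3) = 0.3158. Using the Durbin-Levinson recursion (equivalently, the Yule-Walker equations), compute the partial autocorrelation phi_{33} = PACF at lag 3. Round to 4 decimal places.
\phi_{33} = 0.2331

The PACF at lag k is phi_{kk}, the last component of the solution
to the Yule-Walker system G_k phi = r_k where
  (G_k)_{ij} = rho(|i - j|), (r_k)_i = rho(i), i,j = 1..k.
Equivalently, Durbin-Levinson gives phi_{kk} iteratively:
  phi_{11} = rho(1)
  phi_{kk} = [rho(k) - sum_{j=1..k-1} phi_{k-1,j} rho(k-j)]
            / [1 - sum_{j=1..k-1} phi_{k-1,j} rho(j)],
  phi_{k,j} = phi_{k-1,j} - phi_{kk} phi_{k-1,k-j},  j = 1..k-1.
Step k = 1:
  phi_11 = rho(1) = -0.1089.
Step k = 2:
  phi_22 = [rho(2) - phi_11 rho(1)] / [1 - phi_11 rho(1)] = [-0.609 - (-0.1089)(-0.1089)] / [1 - (-0.1089)(-0.1089)]
         = -0.62085921 / 0.98814079 = -0.62831.
  Update: phi_21 = phi_11 - phi_22 phi_11 = -0.1089 - (-0.62831)(-0.1089) = -0.177323.
Step k = 3:
  phi_33 = [rho(3) - phi_21 rho(2) - phi_22 rho(1)] / [1 - phi_21 rho(1) - phi_22 rho(2)]
    numerator   = 0.3158 - (-0.177323)(-0.609) - (-0.62831)(-0.1089) = 0.13938728
    denominator = 1 - (-0.177323)(-0.1089) - (-0.62831)(-0.609) = 0.59804844
  phi_33 = 0.13938728 / 0.59804844 = 0.2331.
Therefore phi_{33} = 0.2331.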